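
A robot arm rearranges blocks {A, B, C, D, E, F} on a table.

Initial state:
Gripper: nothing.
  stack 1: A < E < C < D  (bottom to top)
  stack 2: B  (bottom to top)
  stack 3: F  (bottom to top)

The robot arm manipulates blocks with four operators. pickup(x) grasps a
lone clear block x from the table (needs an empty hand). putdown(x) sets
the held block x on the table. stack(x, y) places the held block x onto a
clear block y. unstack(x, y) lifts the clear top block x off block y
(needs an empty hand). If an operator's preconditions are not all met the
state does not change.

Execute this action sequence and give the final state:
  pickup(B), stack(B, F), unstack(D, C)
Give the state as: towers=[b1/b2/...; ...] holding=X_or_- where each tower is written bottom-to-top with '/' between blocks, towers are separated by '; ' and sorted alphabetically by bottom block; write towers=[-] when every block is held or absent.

step 1 (pickup(B)): towers=[A/E/C/D; F] holding=B
step 2 (stack(B, F)): towers=[A/E/C/D; F/B] holding=-
step 3 (unstack(D, C)): towers=[A/E/C; F/B] holding=D

towers=[A/E/C; F/B] holding=D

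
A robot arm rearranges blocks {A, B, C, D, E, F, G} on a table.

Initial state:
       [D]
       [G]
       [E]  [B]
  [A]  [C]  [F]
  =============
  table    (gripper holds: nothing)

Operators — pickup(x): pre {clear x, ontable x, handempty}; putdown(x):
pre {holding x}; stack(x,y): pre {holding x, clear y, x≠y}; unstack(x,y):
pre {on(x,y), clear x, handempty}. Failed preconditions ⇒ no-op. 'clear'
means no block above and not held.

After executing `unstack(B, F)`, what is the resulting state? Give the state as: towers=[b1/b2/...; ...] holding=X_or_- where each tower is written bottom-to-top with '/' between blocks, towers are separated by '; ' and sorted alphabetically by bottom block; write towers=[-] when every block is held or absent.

before: towers=[A; C/E/G/D; F/B] holding=-
pre[unstack(B, F)]: on(B,F) ok, clear(B) ok, handempty ok
all met → apply unstack(B, F)
after:  towers=[A; C/E/G/D; F] holding=B

towers=[A; C/E/G/D; F] holding=B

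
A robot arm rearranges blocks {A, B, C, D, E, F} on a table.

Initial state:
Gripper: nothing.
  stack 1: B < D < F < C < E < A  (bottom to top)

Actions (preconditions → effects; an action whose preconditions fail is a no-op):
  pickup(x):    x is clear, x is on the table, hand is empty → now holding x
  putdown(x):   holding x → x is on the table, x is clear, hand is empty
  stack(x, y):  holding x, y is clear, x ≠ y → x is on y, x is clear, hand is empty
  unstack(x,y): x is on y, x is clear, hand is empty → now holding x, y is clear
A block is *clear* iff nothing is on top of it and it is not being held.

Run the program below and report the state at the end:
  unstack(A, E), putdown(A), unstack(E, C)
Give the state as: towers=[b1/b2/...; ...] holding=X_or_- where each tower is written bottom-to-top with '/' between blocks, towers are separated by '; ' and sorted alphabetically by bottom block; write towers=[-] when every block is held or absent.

towers=[A; B/D/F/C] holding=E

step 1 (unstack(A, E)): towers=[B/D/F/C/E] holding=A
step 2 (putdown(A)): towers=[A; B/D/F/C/E] holding=-
step 3 (unstack(E, C)): towers=[A; B/D/F/C] holding=E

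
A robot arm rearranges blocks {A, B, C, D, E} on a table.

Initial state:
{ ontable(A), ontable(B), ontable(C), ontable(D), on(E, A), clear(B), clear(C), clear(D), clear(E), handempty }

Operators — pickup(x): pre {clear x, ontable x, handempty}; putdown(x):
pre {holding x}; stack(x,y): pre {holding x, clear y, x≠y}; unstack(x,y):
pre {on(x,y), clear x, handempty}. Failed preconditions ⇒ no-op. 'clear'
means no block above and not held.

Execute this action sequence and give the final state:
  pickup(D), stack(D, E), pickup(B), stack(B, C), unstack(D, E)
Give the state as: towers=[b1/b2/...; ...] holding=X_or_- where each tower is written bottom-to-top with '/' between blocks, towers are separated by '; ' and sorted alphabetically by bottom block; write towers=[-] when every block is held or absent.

step 1 (pickup(D)): towers=[A/E; B; C] holding=D
step 2 (stack(D, E)): towers=[A/E/D; B; C] holding=-
step 3 (pickup(B)): towers=[A/E/D; C] holding=B
step 4 (stack(B, C)): towers=[A/E/D; C/B] holding=-
step 5 (unstack(D, E)): towers=[A/E; C/B] holding=D

towers=[A/E; C/B] holding=D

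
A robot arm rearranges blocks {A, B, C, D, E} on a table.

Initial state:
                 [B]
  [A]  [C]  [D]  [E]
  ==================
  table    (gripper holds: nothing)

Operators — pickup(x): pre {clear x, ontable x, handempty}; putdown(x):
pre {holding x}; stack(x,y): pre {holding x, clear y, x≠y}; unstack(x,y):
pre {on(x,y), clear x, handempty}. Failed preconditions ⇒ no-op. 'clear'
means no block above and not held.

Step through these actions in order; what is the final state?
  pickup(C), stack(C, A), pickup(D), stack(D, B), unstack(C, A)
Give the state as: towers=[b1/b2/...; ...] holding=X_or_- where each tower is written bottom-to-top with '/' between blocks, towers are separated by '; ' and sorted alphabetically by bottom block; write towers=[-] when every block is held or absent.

towers=[A; E/B/D] holding=C

step 1 (pickup(C)): towers=[A; D; E/B] holding=C
step 2 (stack(C, A)): towers=[A/C; D; E/B] holding=-
step 3 (pickup(D)): towers=[A/C; E/B] holding=D
step 4 (stack(D, B)): towers=[A/C; E/B/D] holding=-
step 5 (unstack(C, A)): towers=[A; E/B/D] holding=C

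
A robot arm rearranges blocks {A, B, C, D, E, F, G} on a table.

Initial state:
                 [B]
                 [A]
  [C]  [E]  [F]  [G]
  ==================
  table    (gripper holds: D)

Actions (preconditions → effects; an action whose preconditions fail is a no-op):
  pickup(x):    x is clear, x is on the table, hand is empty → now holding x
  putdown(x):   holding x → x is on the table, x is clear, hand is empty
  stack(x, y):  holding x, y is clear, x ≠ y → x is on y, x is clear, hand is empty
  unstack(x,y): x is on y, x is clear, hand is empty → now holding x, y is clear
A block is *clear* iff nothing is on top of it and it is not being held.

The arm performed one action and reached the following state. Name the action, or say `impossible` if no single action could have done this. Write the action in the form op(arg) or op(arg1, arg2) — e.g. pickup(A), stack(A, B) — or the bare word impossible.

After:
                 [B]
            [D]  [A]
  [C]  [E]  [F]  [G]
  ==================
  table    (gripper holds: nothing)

target: towers=[C; E; F/D; G/A/B] holding=-
        putdown(D) → towers=[C; D; E; F; G/A/B] holding=-
       stack(D, B) → towers=[C; E; F; G/A/B/D] holding=-
       stack(D, F) → towers=[C; E; F/D; G/A/B] holding=-  ← match
       stack(D, E) → towers=[C; E/D; F; G/A/B] holding=-
       stack(D, C) → towers=[C/D; E; F; G/A/B] holding=-

stack(D, F)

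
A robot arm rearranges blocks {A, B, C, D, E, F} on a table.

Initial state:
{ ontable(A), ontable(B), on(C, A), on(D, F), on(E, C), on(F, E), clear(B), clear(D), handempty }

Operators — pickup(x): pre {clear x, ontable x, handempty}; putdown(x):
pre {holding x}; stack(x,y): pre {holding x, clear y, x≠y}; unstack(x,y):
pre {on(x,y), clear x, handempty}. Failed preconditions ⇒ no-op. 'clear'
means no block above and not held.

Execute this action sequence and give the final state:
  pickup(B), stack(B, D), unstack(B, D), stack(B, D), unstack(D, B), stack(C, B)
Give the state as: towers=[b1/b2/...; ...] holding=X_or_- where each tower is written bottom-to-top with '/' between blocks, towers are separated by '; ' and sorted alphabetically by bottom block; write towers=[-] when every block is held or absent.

towers=[A/C/E/F/D/B] holding=-

step 1 (pickup(B)): towers=[A/C/E/F/D] holding=B
step 2 (stack(B, D)): towers=[A/C/E/F/D/B] holding=-
step 3 (unstack(B, D)): towers=[A/C/E/F/D] holding=B
step 4 (stack(B, D)): towers=[A/C/E/F/D/B] holding=-
step 5 (unstack(D, B)) [no-op]: towers=[A/C/E/F/D/B] holding=-
step 6 (stack(C, B)) [no-op]: towers=[A/C/E/F/D/B] holding=-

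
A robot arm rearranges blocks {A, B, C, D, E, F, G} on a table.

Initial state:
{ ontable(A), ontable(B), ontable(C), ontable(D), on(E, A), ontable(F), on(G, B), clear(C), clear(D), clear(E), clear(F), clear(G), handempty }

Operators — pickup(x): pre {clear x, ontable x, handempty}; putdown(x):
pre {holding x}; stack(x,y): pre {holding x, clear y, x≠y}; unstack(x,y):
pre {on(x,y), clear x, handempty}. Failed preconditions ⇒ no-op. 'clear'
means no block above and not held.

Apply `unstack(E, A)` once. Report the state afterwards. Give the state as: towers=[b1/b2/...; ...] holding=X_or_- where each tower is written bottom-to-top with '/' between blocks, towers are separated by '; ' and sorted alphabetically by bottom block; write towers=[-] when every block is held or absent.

towers=[A; B/G; C; D; F] holding=E

before: towers=[A/E; B/G; C; D; F] holding=-
pre[unstack(E, A)]: on(E,A) ok, clear(E) ok, handempty ok
all met → apply unstack(E, A)
after:  towers=[A; B/G; C; D; F] holding=E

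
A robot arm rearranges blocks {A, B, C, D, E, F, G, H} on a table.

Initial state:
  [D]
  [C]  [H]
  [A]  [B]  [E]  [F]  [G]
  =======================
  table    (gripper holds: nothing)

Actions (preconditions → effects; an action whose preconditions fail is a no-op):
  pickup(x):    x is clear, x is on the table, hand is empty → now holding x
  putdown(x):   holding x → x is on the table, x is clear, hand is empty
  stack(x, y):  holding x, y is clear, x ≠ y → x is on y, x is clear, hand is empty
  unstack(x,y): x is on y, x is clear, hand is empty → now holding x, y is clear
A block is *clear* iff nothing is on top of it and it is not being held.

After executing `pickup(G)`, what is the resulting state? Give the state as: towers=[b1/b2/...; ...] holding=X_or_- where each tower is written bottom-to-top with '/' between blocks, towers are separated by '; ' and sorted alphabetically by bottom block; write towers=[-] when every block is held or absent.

towers=[A/C/D; B/H; E; F] holding=G

before: towers=[A/C/D; B/H; E; F; G] holding=-
pre[pickup(G)]: clear(G) ok, ontable(G) ok, handempty ok
all met → apply pickup(G)
after:  towers=[A/C/D; B/H; E; F] holding=G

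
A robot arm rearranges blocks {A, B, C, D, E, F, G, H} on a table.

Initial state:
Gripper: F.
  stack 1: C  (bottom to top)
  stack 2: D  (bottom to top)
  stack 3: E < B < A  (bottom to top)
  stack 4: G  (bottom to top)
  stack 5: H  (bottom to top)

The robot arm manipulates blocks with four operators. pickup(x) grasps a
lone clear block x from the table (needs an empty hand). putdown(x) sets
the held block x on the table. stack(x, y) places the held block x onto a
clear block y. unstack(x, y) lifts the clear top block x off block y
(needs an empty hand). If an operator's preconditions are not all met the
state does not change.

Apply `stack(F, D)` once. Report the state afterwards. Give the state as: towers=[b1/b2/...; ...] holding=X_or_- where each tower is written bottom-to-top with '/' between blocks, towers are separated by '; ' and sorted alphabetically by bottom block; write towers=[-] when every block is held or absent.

before: towers=[C; D; E/B/A; G; H] holding=F
pre[stack(F, D)]: holding(F) ✓, clear(D) ✓, F≠D ✓
all met → apply stack(F, D)
after:  towers=[C; D/F; E/B/A; G; H] holding=-

towers=[C; D/F; E/B/A; G; H] holding=-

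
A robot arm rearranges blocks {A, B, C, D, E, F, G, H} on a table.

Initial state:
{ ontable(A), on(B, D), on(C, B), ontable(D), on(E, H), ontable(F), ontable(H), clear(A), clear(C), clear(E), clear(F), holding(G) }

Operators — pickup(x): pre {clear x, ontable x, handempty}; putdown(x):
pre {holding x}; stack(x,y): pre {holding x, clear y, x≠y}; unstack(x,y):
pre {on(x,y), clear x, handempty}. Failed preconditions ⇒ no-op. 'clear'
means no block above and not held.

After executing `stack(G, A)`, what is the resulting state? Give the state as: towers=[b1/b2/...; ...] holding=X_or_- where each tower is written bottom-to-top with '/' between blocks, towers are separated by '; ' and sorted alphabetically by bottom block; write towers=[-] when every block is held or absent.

before: towers=[A; D/B/C; F; H/E] holding=G
pre[stack(G, A)]: holding(G) ✓, clear(A) ✓, G≠A ✓
all met → apply stack(G, A)
after:  towers=[A/G; D/B/C; F; H/E] holding=-

towers=[A/G; D/B/C; F; H/E] holding=-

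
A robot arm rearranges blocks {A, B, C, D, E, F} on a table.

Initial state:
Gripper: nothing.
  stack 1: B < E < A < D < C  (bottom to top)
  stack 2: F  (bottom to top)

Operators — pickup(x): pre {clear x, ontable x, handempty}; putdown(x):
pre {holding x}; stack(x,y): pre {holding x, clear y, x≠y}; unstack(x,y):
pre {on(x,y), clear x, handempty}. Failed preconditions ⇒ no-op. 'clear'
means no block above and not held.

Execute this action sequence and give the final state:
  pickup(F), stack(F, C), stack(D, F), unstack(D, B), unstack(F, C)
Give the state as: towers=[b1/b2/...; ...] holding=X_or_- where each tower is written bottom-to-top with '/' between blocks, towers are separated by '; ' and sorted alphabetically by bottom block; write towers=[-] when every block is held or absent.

step 1 (pickup(F)): towers=[B/E/A/D/C] holding=F
step 2 (stack(F, C)): towers=[B/E/A/D/C/F] holding=-
step 3 (stack(D, F)) [no-op]: towers=[B/E/A/D/C/F] holding=-
step 4 (unstack(D, B)) [no-op]: towers=[B/E/A/D/C/F] holding=-
step 5 (unstack(F, C)): towers=[B/E/A/D/C] holding=F

towers=[B/E/A/D/C] holding=F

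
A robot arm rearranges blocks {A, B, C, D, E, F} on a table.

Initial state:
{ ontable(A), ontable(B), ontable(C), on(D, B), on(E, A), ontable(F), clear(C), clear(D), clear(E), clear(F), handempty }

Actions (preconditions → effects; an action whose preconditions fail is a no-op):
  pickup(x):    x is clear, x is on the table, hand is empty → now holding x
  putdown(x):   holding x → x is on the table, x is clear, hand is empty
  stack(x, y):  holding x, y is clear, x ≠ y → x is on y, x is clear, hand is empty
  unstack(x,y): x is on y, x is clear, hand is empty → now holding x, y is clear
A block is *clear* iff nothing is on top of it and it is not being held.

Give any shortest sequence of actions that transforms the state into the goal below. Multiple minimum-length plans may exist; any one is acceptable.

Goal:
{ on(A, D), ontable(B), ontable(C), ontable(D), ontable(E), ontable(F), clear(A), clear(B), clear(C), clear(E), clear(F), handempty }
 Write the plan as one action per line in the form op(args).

unstack(D, B)
putdown(D)
unstack(E, A)
putdown(E)
pickup(A)
stack(A, D)

step 1 (unstack(D, B)): towers=[A/E; B; C; F] holding=D
step 2 (putdown(D)): towers=[A/E; B; C; D; F] holding=-
step 3 (unstack(E, A)): towers=[A; B; C; D; F] holding=E
step 4 (putdown(E)): towers=[A; B; C; D; E; F] holding=-
step 5 (pickup(A)): towers=[B; C; D; E; F] holding=A
step 6 (stack(A, D)): towers=[B; C; D/A; E; F] holding=-
goal check: towers=[B; C; D/A; E; F] holding=- — reached (length 6, optimal by BFS)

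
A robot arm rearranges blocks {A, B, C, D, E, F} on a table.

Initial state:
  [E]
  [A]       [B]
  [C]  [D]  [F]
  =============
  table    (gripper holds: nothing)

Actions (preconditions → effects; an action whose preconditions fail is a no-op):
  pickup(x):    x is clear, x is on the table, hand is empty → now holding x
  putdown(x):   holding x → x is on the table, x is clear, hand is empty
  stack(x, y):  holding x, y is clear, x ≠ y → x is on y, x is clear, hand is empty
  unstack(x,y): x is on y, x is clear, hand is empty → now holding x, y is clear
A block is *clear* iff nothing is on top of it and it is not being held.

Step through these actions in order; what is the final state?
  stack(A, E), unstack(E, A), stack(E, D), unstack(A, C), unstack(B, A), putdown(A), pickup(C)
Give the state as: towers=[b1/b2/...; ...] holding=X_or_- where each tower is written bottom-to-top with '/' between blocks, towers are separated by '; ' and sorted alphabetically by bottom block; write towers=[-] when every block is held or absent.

step 1 (stack(A, E)) [no-op]: towers=[C/A/E; D; F/B] holding=-
step 2 (unstack(E, A)): towers=[C/A; D; F/B] holding=E
step 3 (stack(E, D)): towers=[C/A; D/E; F/B] holding=-
step 4 (unstack(A, C)): towers=[C; D/E; F/B] holding=A
step 5 (unstack(B, A)) [no-op]: towers=[C; D/E; F/B] holding=A
step 6 (putdown(A)): towers=[A; C; D/E; F/B] holding=-
step 7 (pickup(C)): towers=[A; D/E; F/B] holding=C

towers=[A; D/E; F/B] holding=C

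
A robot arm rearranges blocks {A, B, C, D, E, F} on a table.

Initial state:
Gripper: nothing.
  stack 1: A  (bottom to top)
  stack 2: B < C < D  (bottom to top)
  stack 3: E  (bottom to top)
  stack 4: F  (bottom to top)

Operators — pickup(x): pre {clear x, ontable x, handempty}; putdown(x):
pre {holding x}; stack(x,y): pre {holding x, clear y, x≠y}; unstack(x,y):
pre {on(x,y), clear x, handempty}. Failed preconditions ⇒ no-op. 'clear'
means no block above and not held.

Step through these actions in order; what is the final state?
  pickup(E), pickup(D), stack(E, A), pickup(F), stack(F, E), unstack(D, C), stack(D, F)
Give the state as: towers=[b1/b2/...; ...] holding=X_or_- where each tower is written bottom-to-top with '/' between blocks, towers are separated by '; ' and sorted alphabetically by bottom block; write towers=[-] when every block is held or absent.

towers=[A/E/F/D; B/C] holding=-

step 1 (pickup(E)): towers=[A; B/C/D; F] holding=E
step 2 (pickup(D)) [no-op]: towers=[A; B/C/D; F] holding=E
step 3 (stack(E, A)): towers=[A/E; B/C/D; F] holding=-
step 4 (pickup(F)): towers=[A/E; B/C/D] holding=F
step 5 (stack(F, E)): towers=[A/E/F; B/C/D] holding=-
step 6 (unstack(D, C)): towers=[A/E/F; B/C] holding=D
step 7 (stack(D, F)): towers=[A/E/F/D; B/C] holding=-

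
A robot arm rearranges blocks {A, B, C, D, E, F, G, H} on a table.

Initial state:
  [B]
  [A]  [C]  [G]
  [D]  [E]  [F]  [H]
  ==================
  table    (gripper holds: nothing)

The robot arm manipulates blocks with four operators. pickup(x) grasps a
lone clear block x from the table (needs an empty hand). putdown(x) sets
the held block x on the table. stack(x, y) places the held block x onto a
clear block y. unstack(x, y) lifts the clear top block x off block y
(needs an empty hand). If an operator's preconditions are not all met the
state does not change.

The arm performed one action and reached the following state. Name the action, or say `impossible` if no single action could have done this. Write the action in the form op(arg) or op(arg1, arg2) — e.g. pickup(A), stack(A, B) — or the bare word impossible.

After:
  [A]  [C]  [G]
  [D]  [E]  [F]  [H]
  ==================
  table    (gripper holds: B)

unstack(B, A)

target: towers=[D/A; E/C; F/G; H] holding=B
     unstack(G, F) → towers=[D/A/B; E/C; F; H] holding=G
         pickup(H) → towers=[D/A/B; E/C; F/G] holding=H
     unstack(B, A) → towers=[D/A; E/C; F/G; H] holding=B  ← match
     unstack(C, E) → towers=[D/A/B; E; F/G; H] holding=C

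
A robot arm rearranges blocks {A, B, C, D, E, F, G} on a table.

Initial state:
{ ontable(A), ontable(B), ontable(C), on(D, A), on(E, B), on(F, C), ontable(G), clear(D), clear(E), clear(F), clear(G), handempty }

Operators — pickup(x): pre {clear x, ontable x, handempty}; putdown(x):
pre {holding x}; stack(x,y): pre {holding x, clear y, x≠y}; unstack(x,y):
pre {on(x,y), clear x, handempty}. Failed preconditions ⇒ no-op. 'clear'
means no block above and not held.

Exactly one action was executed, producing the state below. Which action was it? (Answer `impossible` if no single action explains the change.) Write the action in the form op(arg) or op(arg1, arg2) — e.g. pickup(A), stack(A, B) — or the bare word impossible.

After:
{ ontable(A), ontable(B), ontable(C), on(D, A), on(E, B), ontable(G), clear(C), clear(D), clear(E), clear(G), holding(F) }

unstack(F, C)

target: towers=[A/D; B/E; C; G] holding=F
     unstack(F, C) → towers=[A/D; B/E; C; G] holding=F  ← match
         pickup(G) → towers=[A/D; B/E; C/F] holding=G
     unstack(D, A) → towers=[A; B/E; C/F; G] holding=D
     unstack(E, B) → towers=[A/D; B; C/F; G] holding=E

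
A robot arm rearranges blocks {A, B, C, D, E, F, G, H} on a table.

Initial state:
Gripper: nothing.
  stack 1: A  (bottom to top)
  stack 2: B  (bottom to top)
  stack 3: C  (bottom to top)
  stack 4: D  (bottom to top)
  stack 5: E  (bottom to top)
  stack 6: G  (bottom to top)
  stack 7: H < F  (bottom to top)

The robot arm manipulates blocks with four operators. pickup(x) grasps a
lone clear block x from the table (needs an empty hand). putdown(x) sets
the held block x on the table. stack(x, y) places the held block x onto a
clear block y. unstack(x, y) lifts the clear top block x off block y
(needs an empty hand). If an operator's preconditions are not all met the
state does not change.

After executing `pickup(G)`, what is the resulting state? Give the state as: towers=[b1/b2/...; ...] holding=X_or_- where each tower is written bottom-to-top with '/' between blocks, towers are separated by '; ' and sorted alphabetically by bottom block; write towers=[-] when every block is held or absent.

before: towers=[A; B; C; D; E; G; H/F] holding=-
pre[pickup(G)]: clear(G) ok, ontable(G) ok, handempty ok
all met → apply pickup(G)
after:  towers=[A; B; C; D; E; H/F] holding=G

towers=[A; B; C; D; E; H/F] holding=G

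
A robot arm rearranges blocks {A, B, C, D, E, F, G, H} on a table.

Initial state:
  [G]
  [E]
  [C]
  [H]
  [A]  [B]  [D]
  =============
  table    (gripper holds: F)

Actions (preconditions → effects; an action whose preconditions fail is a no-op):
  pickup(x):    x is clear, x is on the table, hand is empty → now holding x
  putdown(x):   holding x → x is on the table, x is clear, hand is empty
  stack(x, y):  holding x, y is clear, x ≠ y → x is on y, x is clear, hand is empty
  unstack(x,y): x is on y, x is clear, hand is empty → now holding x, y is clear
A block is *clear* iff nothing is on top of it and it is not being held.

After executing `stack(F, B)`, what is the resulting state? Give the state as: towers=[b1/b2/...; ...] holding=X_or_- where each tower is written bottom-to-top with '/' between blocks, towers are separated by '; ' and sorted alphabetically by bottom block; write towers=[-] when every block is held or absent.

before: towers=[A/H/C/E/G; B; D] holding=F
pre[stack(F, B)]: holding(F) yes, clear(B) yes, F≠B yes
all met → apply stack(F, B)
after:  towers=[A/H/C/E/G; B/F; D] holding=-

towers=[A/H/C/E/G; B/F; D] holding=-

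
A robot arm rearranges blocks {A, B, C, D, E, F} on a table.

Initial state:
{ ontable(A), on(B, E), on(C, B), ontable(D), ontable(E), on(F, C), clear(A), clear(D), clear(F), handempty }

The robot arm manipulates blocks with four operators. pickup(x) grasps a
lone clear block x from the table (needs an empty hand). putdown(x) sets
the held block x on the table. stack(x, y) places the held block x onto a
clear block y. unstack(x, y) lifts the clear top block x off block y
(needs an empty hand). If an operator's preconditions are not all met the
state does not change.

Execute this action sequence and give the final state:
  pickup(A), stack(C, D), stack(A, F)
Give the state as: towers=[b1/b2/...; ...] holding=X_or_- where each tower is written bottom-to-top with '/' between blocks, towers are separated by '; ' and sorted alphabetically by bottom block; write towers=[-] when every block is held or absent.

towers=[D; E/B/C/F/A] holding=-

step 1 (pickup(A)): towers=[D; E/B/C/F] holding=A
step 2 (stack(C, D)) [no-op]: towers=[D; E/B/C/F] holding=A
step 3 (stack(A, F)): towers=[D; E/B/C/F/A] holding=-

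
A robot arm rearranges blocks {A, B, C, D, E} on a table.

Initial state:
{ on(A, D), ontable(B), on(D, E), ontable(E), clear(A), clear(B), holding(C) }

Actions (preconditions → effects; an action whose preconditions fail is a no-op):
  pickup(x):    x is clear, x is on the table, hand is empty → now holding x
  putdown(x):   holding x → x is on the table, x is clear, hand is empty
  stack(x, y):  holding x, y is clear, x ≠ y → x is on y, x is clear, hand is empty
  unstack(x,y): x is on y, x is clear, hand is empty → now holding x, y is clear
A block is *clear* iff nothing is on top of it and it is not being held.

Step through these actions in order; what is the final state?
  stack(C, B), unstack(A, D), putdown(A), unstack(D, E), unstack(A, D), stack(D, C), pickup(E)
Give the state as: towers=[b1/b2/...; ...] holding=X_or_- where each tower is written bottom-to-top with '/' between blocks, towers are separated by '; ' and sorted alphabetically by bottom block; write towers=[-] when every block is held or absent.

step 1 (stack(C, B)): towers=[B/C; E/D/A] holding=-
step 2 (unstack(A, D)): towers=[B/C; E/D] holding=A
step 3 (putdown(A)): towers=[A; B/C; E/D] holding=-
step 4 (unstack(D, E)): towers=[A; B/C; E] holding=D
step 5 (unstack(A, D)) [no-op]: towers=[A; B/C; E] holding=D
step 6 (stack(D, C)): towers=[A; B/C/D; E] holding=-
step 7 (pickup(E)): towers=[A; B/C/D] holding=E

towers=[A; B/C/D] holding=E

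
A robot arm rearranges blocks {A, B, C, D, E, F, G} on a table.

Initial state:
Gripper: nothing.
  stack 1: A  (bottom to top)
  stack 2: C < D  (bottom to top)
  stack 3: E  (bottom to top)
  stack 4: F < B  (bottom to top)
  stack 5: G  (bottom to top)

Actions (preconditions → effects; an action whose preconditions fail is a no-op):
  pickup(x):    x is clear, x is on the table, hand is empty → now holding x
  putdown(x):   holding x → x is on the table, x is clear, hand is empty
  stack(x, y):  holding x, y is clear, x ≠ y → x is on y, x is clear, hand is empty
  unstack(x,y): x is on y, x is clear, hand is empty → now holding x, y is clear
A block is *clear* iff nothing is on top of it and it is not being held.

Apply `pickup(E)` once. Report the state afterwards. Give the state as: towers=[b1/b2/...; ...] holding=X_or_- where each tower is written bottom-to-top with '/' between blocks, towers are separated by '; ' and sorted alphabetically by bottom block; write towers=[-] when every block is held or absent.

before: towers=[A; C/D; E; F/B; G] holding=-
pre[pickup(E)]: clear(E) ✓, ontable(E) ✓, handempty ✓
all met → apply pickup(E)
after:  towers=[A; C/D; F/B; G] holding=E

towers=[A; C/D; F/B; G] holding=E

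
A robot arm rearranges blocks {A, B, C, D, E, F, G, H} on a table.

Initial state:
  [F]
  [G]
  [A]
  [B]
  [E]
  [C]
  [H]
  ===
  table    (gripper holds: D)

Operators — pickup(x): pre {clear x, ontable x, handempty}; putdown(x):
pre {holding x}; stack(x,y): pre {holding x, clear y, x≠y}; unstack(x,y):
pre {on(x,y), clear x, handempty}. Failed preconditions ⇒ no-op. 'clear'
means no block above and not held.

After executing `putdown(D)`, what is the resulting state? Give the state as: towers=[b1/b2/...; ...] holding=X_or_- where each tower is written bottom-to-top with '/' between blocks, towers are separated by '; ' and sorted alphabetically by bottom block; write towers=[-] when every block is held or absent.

before: towers=[H/C/E/B/A/G/F] holding=D
pre[putdown(D)]: holding(D) ✓
all met → apply putdown(D)
after:  towers=[D; H/C/E/B/A/G/F] holding=-

towers=[D; H/C/E/B/A/G/F] holding=-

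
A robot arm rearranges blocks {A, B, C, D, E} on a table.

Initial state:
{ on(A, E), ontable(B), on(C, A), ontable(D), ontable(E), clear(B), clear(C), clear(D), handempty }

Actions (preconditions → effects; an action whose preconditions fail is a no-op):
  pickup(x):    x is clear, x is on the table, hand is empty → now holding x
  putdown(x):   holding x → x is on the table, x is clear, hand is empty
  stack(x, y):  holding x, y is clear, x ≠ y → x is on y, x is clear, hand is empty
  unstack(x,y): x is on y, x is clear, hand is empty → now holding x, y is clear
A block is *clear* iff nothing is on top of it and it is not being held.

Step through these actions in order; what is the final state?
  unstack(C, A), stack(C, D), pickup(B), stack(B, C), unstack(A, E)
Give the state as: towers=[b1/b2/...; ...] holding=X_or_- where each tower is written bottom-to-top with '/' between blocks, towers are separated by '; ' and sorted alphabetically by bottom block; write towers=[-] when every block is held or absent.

towers=[D/C/B; E] holding=A

step 1 (unstack(C, A)): towers=[B; D; E/A] holding=C
step 2 (stack(C, D)): towers=[B; D/C; E/A] holding=-
step 3 (pickup(B)): towers=[D/C; E/A] holding=B
step 4 (stack(B, C)): towers=[D/C/B; E/A] holding=-
step 5 (unstack(A, E)): towers=[D/C/B; E] holding=A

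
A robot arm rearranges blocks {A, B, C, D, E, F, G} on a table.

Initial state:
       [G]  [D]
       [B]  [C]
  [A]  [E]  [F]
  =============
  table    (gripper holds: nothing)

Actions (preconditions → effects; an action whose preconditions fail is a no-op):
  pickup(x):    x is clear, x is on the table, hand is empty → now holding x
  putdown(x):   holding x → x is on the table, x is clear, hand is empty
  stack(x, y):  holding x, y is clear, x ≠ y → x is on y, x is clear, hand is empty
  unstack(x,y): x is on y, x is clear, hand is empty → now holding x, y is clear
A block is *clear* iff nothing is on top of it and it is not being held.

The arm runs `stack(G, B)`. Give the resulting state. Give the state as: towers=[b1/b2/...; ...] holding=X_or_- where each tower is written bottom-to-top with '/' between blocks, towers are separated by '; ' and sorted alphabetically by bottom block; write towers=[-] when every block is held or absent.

towers=[A; E/B/G; F/C/D] holding=-

before: towers=[A; E/B/G; F/C/D] holding=-
pre[stack(G, B)]: holding(G) no, clear(B) no, G≠B yes
holding(G), clear(B) unmet → stack(G, B) is a no-op
after:  towers=[A; E/B/G; F/C/D] holding=-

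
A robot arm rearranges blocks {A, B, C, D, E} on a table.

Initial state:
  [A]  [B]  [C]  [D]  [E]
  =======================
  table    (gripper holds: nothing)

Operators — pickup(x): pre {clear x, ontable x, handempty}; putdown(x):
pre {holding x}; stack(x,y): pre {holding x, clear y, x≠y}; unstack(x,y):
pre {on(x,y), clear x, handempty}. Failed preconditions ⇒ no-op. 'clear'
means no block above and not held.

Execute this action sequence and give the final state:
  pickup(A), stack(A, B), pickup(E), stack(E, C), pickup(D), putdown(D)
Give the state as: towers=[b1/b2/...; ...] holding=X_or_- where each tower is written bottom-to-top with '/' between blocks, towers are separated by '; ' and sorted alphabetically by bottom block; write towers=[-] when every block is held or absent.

step 1 (pickup(A)): towers=[B; C; D; E] holding=A
step 2 (stack(A, B)): towers=[B/A; C; D; E] holding=-
step 3 (pickup(E)): towers=[B/A; C; D] holding=E
step 4 (stack(E, C)): towers=[B/A; C/E; D] holding=-
step 5 (pickup(D)): towers=[B/A; C/E] holding=D
step 6 (putdown(D)): towers=[B/A; C/E; D] holding=-

towers=[B/A; C/E; D] holding=-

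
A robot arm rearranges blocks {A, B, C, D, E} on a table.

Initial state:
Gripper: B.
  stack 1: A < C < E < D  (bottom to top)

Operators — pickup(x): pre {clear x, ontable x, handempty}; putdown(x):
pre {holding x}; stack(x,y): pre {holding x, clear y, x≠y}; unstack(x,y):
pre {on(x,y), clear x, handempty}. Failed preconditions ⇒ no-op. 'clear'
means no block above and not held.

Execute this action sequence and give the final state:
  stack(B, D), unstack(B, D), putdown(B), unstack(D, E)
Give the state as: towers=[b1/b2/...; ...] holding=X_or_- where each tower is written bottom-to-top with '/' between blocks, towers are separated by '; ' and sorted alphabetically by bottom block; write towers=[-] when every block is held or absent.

towers=[A/C/E; B] holding=D

step 1 (stack(B, D)): towers=[A/C/E/D/B] holding=-
step 2 (unstack(B, D)): towers=[A/C/E/D] holding=B
step 3 (putdown(B)): towers=[A/C/E/D; B] holding=-
step 4 (unstack(D, E)): towers=[A/C/E; B] holding=D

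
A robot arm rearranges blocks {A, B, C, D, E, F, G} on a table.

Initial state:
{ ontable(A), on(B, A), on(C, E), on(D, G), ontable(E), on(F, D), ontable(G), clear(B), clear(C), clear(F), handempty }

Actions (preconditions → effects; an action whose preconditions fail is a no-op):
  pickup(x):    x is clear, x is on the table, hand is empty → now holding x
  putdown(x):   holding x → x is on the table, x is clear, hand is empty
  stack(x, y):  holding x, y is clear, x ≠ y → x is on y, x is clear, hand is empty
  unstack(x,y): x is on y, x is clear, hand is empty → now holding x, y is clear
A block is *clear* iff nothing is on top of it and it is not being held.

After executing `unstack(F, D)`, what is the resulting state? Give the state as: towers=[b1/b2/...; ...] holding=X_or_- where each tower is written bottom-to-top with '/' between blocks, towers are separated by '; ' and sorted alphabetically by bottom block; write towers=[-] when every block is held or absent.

before: towers=[A/B; E/C; G/D/F] holding=-
pre[unstack(F, D)]: on(F,D) ✓, clear(F) ✓, handempty ✓
all met → apply unstack(F, D)
after:  towers=[A/B; E/C; G/D] holding=F

towers=[A/B; E/C; G/D] holding=F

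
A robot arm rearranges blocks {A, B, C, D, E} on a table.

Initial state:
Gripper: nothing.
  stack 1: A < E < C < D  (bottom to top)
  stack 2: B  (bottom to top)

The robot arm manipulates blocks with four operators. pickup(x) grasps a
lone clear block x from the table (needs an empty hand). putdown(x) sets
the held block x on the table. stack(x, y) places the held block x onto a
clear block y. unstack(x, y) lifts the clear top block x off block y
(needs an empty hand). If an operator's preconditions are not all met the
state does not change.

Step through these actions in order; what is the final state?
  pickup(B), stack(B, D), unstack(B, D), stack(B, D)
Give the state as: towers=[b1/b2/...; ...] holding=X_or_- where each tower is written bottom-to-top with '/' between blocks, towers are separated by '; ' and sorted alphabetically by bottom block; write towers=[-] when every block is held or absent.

step 1 (pickup(B)): towers=[A/E/C/D] holding=B
step 2 (stack(B, D)): towers=[A/E/C/D/B] holding=-
step 3 (unstack(B, D)): towers=[A/E/C/D] holding=B
step 4 (stack(B, D)): towers=[A/E/C/D/B] holding=-

towers=[A/E/C/D/B] holding=-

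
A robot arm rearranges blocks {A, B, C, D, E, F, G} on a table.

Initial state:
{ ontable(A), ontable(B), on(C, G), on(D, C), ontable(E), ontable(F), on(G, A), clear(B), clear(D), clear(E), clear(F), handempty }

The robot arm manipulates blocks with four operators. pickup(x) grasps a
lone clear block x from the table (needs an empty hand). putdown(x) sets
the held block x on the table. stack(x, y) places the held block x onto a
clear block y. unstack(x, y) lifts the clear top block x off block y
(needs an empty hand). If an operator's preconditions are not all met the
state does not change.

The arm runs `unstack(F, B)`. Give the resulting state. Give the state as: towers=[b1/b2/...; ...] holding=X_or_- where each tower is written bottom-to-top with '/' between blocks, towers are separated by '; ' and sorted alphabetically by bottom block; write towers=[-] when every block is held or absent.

towers=[A/G/C/D; B; E; F] holding=-

before: towers=[A/G/C/D; B; E; F] holding=-
pre[unstack(F, B)]: on(F,B) no, clear(F) yes, handempty yes
on(F,B) unmet → unstack(F, B) is a no-op
after:  towers=[A/G/C/D; B; E; F] holding=-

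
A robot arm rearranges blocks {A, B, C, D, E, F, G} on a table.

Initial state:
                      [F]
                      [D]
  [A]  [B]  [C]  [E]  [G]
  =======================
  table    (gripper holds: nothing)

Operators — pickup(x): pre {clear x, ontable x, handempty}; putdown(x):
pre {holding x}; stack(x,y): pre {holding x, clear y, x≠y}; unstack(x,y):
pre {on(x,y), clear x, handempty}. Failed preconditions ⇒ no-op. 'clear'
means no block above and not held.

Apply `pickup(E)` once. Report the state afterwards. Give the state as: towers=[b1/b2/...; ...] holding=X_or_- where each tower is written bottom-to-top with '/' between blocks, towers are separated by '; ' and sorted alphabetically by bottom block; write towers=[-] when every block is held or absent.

before: towers=[A; B; C; E; G/D/F] holding=-
pre[pickup(E)]: clear(E) ✓, ontable(E) ✓, handempty ✓
all met → apply pickup(E)
after:  towers=[A; B; C; G/D/F] holding=E

towers=[A; B; C; G/D/F] holding=E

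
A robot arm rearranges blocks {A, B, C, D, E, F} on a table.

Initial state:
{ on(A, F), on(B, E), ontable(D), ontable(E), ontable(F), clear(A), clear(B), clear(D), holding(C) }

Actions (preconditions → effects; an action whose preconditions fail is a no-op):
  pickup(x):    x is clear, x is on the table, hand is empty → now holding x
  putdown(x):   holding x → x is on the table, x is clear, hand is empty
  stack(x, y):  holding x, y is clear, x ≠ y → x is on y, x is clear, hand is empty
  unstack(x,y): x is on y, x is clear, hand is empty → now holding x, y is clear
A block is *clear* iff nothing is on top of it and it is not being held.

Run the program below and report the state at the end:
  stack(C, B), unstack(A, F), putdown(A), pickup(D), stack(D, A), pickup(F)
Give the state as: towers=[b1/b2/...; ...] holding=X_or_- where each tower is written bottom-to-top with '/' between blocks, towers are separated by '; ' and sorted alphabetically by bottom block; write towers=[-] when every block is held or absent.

towers=[A/D; E/B/C] holding=F

step 1 (stack(C, B)): towers=[D; E/B/C; F/A] holding=-
step 2 (unstack(A, F)): towers=[D; E/B/C; F] holding=A
step 3 (putdown(A)): towers=[A; D; E/B/C; F] holding=-
step 4 (pickup(D)): towers=[A; E/B/C; F] holding=D
step 5 (stack(D, A)): towers=[A/D; E/B/C; F] holding=-
step 6 (pickup(F)): towers=[A/D; E/B/C] holding=F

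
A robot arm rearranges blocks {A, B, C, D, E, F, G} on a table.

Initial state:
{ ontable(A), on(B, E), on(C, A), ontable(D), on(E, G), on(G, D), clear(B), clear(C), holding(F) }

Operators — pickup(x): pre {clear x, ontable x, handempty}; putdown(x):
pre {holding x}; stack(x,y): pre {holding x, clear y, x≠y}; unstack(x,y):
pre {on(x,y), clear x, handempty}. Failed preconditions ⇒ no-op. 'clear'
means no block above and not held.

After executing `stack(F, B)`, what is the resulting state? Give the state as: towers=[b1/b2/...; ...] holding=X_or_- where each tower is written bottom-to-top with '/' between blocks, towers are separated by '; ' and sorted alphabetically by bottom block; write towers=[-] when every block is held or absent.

towers=[A/C; D/G/E/B/F] holding=-

before: towers=[A/C; D/G/E/B] holding=F
pre[stack(F, B)]: holding(F) ok, clear(B) ok, F≠B ok
all met → apply stack(F, B)
after:  towers=[A/C; D/G/E/B/F] holding=-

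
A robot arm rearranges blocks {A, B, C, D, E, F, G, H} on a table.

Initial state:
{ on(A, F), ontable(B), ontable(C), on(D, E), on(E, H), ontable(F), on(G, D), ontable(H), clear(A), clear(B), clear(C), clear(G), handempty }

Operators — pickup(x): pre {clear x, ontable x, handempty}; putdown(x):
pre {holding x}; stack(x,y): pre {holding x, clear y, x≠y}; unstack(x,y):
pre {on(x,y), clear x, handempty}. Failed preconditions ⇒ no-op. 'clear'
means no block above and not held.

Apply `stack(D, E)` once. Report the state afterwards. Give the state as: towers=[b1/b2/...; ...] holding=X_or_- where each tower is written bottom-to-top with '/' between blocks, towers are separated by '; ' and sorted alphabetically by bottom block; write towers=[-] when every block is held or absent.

before: towers=[B; C; F/A; H/E/D/G] holding=-
pre[stack(D, E)]: holding(D) fail, clear(E) fail, D≠E ok
holding(D), clear(E) unmet → stack(D, E) is a no-op
after:  towers=[B; C; F/A; H/E/D/G] holding=-

towers=[B; C; F/A; H/E/D/G] holding=-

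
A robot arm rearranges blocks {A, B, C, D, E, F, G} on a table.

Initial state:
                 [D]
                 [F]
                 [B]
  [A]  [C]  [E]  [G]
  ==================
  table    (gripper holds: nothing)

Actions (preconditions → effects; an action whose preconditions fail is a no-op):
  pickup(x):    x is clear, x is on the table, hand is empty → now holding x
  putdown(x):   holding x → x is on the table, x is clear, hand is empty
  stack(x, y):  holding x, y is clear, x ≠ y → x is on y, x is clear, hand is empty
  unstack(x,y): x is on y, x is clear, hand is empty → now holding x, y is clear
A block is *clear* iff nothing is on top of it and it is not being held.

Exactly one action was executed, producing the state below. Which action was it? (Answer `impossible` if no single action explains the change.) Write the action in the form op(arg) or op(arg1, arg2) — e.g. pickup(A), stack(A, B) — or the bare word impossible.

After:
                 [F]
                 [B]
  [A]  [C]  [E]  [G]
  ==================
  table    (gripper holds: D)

target: towers=[A; C; E; G/B/F] holding=D
     unstack(D, F) → towers=[A; C; E; G/B/F] holding=D  ← match
         pickup(A) → towers=[C; E; G/B/F/D] holding=A
         pickup(E) → towers=[A; C; G/B/F/D] holding=E
         pickup(C) → towers=[A; E; G/B/F/D] holding=C

unstack(D, F)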